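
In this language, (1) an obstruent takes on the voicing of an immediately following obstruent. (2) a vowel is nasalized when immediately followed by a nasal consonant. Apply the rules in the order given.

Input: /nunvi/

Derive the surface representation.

Rule 1: no segment meets the rule's conditions; no change.
After rule 1: nunvi
Rule 2: /u/ before nasal /n/ → [ũ]

[nũnvi]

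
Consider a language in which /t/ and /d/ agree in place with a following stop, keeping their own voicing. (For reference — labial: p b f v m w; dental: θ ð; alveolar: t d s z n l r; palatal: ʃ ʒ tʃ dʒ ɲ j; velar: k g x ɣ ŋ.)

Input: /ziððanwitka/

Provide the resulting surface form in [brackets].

/t/ before /k/ (velar) → [k]

[ziððanwikka]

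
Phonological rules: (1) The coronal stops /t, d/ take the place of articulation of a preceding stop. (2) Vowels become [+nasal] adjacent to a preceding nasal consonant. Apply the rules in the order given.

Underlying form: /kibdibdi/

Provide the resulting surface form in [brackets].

[kibbibbi]

Rule 1: /d/ after /b/ (labial) → [b]
Rule 1: /d/ after /b/ (labial) → [b]
After rule 1: kibbibbi
Rule 2: no segment meets the rule's conditions; no change.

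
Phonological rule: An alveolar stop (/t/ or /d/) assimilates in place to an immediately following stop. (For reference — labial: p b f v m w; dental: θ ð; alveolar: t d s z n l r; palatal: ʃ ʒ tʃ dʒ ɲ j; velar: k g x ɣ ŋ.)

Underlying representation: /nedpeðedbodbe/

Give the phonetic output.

/d/ before /p/ (labial) → [b]
/d/ before /b/ (labial) → [b]
/d/ before /b/ (labial) → [b]

[nebpeðebbobbe]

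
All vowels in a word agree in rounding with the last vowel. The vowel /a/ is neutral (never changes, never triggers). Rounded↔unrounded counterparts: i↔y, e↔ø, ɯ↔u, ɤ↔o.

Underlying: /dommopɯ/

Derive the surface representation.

[dɤmmɤpɯ]

/o/ harmonizes with /ɯ/ ([-round]) → [ɤ]
/o/ harmonizes with /ɯ/ ([-round]) → [ɤ]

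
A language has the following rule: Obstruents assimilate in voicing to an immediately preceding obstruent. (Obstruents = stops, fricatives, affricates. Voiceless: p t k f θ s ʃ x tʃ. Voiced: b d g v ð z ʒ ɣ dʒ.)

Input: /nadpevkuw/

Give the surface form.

/p/ after /d/ (voiced) → [b]
/k/ after /v/ (voiced) → [g]

[nadbevguw]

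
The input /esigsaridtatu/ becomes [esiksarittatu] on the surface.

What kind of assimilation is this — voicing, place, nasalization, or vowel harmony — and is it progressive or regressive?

/g/→[k] /d/→[t].
Each target copies a feature from the following segment, so the direction is regressive.

voicing assimilation, regressive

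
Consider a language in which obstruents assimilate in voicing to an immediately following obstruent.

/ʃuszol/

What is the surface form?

/s/ before /z/ (voiced) → [z]

[ʃuzzol]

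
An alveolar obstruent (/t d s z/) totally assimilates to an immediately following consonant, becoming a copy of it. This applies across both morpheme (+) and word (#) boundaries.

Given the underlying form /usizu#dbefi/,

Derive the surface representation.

[usizu#bbefi]

/d/ before /b/ → [b] (total assimilation)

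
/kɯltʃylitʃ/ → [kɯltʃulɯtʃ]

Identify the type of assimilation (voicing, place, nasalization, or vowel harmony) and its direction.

/y/→[u] /i/→[ɯ].
Vowels agree with the first vowel, so the harmony is progressive.

vowel harmony, progressive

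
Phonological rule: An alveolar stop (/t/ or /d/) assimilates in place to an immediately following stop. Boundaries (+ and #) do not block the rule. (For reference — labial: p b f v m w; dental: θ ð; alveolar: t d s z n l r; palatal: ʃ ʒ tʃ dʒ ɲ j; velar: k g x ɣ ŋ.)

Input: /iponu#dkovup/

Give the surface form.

/d/ before /k/ (velar) → [g]

[iponu#gkovup]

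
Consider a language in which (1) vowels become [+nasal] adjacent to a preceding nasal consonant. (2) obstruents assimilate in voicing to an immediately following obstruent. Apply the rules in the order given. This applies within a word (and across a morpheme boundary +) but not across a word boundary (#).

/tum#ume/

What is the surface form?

[tum#umẽ]

Rule 1: /e/ after nasal /m/ → [ẽ]
After rule 1: tum#umẽ
Rule 2: no segment meets the rule's conditions; no change.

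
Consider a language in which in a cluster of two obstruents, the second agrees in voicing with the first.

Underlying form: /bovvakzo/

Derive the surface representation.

/z/ after /k/ (voiceless) → [s]

[bovvakso]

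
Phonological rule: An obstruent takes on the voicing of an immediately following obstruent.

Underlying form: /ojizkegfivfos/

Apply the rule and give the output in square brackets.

[ojiskekfiffos]

/z/ before /k/ (voiceless) → [s]
/g/ before /f/ (voiceless) → [k]
/v/ before /f/ (voiceless) → [f]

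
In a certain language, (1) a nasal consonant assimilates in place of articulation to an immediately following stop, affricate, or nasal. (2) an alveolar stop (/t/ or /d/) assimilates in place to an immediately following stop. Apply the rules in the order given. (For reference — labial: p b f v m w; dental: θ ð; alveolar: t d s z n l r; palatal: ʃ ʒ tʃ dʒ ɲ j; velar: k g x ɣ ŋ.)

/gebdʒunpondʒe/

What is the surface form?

[gebdʒumpoɲdʒe]

Rule 1: /n/ before /p/ (labial) → [m]
Rule 1: /n/ before /dʒ/ (palatal) → [ɲ]
After rule 1: gebdʒumpoɲdʒe
Rule 2: no segment meets the rule's conditions; no change.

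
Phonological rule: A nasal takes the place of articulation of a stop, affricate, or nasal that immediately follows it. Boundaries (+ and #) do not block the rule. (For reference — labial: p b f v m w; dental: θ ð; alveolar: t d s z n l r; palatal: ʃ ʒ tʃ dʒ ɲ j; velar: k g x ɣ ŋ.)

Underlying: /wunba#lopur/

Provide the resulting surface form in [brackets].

[wumba#lopur]

/n/ before /b/ (labial) → [m]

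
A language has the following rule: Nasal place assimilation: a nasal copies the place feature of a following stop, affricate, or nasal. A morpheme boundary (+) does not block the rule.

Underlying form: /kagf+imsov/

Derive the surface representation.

no segment meets the rule's conditions; no change.

[kagf+imsov]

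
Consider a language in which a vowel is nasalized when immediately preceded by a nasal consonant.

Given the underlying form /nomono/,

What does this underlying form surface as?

[nõmõnõ]

/o/ after nasal /n/ → [õ]
/o/ after nasal /m/ → [õ]
/o/ after nasal /n/ → [õ]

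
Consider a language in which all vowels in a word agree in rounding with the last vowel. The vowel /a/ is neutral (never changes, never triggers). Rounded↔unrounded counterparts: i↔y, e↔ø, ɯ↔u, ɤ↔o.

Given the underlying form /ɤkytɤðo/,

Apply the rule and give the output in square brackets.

/ɤ/ harmonizes with /o/ ([+round]) → [o]
/ɤ/ harmonizes with /o/ ([+round]) → [o]

[okytoðo]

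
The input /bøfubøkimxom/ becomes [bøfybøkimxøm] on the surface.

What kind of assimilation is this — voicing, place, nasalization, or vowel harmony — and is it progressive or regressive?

vowel harmony, progressive

/u/→[y] /o/→[ø].
Vowels agree with the first vowel, so the harmony is progressive.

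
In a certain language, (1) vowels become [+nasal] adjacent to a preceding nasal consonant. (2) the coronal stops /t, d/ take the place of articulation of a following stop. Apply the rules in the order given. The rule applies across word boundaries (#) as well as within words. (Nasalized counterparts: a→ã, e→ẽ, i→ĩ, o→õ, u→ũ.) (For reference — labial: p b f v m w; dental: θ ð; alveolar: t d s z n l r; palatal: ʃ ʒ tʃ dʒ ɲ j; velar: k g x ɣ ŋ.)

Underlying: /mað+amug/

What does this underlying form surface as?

Rule 1: /a/ after nasal /m/ → [ã]
Rule 1: /u/ after nasal /m/ → [ũ]
After rule 1: mãð+amũg
Rule 2: no segment meets the rule's conditions; no change.

[mãð+amũg]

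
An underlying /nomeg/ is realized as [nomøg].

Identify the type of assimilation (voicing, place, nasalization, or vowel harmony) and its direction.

/e/→[ø].
Vowels agree with the first vowel, so the harmony is progressive.

vowel harmony, progressive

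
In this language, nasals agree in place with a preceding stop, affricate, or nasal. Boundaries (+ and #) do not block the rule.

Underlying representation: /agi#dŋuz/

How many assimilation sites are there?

/ŋ/ after /d/ (alveolar) → [n]
1 segment changes.

1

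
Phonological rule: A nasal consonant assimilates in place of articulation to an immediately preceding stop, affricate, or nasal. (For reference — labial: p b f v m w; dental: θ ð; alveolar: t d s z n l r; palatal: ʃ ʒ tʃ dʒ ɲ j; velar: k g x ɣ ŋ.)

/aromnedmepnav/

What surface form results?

[arommednepmav]

/n/ after /m/ (labial) → [m]
/m/ after /d/ (alveolar) → [n]
/n/ after /p/ (labial) → [m]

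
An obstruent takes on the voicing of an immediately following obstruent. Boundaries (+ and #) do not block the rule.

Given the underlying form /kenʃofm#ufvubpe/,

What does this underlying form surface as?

[kenʃofm#uvvuppe]

/f/ before /v/ (voiced) → [v]
/b/ before /p/ (voiceless) → [p]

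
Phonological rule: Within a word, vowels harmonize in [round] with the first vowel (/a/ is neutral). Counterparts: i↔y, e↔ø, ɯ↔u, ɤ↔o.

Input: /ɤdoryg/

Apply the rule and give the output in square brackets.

[ɤdɤrig]

/o/ harmonizes with /ɤ/ ([-round]) → [ɤ]
/y/ harmonizes with /ɤ/ ([-round]) → [i]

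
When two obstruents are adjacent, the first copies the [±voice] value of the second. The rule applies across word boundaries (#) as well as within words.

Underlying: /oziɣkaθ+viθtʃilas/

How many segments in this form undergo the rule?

/ɣ/ before /k/ (voiceless) → [x]
/θ/ before /v/ (voiced) → [ð]
2 segments change.

2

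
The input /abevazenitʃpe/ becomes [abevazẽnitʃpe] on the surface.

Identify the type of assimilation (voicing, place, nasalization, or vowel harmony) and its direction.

/e/→[ẽ].
Each target copies a feature from the following segment, so the direction is regressive.

nasalization, regressive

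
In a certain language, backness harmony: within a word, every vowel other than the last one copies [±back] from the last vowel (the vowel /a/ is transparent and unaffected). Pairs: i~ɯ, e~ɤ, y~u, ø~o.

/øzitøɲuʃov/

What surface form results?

/ø/ harmonizes with /o/ ([+back]) → [o]
/i/ harmonizes with /o/ ([+back]) → [ɯ]
/ø/ harmonizes with /o/ ([+back]) → [o]

[ozɯtoɲuʃov]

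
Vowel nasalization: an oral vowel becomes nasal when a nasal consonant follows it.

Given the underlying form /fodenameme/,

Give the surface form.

/e/ before nasal /n/ → [ẽ]
/a/ before nasal /m/ → [ã]
/e/ before nasal /m/ → [ẽ]

[fodẽnãmẽme]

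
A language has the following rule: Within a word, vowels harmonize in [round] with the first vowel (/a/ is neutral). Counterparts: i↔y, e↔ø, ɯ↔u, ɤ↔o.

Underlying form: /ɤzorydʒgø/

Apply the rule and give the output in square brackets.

[ɤzɤridʒge]

/o/ harmonizes with /ɤ/ ([-round]) → [ɤ]
/y/ harmonizes with /ɤ/ ([-round]) → [i]
/ø/ harmonizes with /ɤ/ ([-round]) → [e]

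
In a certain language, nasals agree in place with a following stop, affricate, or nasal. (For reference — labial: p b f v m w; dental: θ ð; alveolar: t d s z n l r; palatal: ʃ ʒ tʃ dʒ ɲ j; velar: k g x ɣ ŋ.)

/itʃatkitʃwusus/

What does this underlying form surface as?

no segment meets the rule's conditions; no change.

[itʃatkitʃwusus]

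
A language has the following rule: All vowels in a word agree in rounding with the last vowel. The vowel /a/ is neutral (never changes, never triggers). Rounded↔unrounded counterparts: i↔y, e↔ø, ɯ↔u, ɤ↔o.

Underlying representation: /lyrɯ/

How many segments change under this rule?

1

/y/ harmonizes with /ɯ/ ([-round]) → [i]
1 segment changes.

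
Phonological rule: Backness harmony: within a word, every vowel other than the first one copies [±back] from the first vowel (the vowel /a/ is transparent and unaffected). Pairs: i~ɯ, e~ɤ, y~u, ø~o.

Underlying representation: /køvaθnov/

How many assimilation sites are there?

/o/ harmonizes with /ø/ ([-back]) → [ø]
1 segment changes.

1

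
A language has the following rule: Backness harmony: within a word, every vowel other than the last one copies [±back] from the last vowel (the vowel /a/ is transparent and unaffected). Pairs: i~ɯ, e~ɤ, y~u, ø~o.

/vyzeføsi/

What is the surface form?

no segment meets the rule's conditions; no change.

[vyzeføsi]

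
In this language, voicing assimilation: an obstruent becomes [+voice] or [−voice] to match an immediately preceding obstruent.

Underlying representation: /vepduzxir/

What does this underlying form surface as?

/d/ after /p/ (voiceless) → [t]
/x/ after /z/ (voiced) → [ɣ]

[veptuzɣir]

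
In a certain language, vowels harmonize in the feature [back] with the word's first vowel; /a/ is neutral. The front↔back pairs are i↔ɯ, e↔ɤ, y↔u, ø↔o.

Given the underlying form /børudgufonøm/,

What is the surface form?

[børydgyfønøm]

/u/ harmonizes with /ø/ ([-back]) → [y]
/u/ harmonizes with /ø/ ([-back]) → [y]
/o/ harmonizes with /ø/ ([-back]) → [ø]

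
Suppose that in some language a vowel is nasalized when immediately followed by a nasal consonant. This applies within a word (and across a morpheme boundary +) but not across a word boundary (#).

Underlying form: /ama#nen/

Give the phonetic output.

[ãma#nẽn]

/a/ before nasal /m/ → [ã]
/e/ before nasal /n/ → [ẽ]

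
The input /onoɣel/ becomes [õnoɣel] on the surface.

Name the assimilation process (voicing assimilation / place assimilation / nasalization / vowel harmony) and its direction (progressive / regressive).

nasalization, regressive

/o/→[õ].
Each target copies a feature from the following segment, so the direction is regressive.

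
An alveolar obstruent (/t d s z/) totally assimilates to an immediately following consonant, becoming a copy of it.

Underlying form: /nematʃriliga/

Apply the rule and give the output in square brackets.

[nematʃriliga]

no segment meets the rule's conditions; no change.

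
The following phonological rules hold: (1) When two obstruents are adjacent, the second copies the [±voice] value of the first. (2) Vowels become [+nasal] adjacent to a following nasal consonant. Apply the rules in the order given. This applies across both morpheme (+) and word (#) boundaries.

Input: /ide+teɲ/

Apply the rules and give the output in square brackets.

Rule 1: no segment meets the rule's conditions; no change.
After rule 1: ide+teɲ
Rule 2: /e/ before nasal /ɲ/ → [ẽ]

[ide+tẽɲ]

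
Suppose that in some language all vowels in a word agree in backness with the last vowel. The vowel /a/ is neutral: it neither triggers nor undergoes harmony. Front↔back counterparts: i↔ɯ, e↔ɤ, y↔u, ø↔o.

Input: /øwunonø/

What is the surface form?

[øwynønø]

/u/ harmonizes with /ø/ ([-back]) → [y]
/o/ harmonizes with /ø/ ([-back]) → [ø]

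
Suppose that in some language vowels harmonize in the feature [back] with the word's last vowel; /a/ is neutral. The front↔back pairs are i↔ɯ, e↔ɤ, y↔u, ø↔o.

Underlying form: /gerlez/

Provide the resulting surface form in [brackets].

no segment meets the rule's conditions; no change.

[gerlez]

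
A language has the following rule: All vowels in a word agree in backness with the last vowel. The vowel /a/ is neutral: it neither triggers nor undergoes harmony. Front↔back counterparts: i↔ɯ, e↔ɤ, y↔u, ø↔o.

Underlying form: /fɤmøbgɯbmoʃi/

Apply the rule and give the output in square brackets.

/ɤ/ harmonizes with /i/ ([-back]) → [e]
/ɯ/ harmonizes with /i/ ([-back]) → [i]
/o/ harmonizes with /i/ ([-back]) → [ø]

[femøbgibmøʃi]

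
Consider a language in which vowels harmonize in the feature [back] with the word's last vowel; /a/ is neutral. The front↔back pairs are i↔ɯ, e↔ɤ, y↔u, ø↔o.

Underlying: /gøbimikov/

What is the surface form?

/ø/ harmonizes with /o/ ([+back]) → [o]
/i/ harmonizes with /o/ ([+back]) → [ɯ]
/i/ harmonizes with /o/ ([+back]) → [ɯ]

[gobɯmɯkov]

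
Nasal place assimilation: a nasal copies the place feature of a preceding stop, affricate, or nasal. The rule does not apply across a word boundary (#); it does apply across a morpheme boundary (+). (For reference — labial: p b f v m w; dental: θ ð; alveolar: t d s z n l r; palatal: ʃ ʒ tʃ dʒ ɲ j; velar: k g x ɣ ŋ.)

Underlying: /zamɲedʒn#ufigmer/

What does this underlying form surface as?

/ɲ/ after /m/ (labial) → [m]
/n/ after /dʒ/ (palatal) → [ɲ]
/m/ after /g/ (velar) → [ŋ]

[zammedʒɲ#ufigŋer]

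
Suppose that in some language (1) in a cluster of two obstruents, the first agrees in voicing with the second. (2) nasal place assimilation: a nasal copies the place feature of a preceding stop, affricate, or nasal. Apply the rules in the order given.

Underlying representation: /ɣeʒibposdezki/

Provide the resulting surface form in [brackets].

Rule 1: /b/ before /p/ (voiceless) → [p]
Rule 1: /s/ before /d/ (voiced) → [z]
Rule 1: /z/ before /k/ (voiceless) → [s]
After rule 1: ɣeʒippozdeski
Rule 2: no segment meets the rule's conditions; no change.

[ɣeʒippozdeski]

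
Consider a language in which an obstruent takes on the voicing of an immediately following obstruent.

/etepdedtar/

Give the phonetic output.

[etebdettar]

/p/ before /d/ (voiced) → [b]
/d/ before /t/ (voiceless) → [t]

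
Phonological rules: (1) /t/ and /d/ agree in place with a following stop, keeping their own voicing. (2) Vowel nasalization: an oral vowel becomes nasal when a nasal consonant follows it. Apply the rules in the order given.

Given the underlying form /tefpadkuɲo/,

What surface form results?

Rule 1: /d/ before /k/ (velar) → [g]
After rule 1: tefpagkuɲo
Rule 2: /u/ before nasal /ɲ/ → [ũ]

[tefpagkũɲo]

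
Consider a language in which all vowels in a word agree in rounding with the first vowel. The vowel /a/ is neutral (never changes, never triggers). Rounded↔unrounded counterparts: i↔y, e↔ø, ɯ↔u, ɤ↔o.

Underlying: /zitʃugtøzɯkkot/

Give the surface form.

/u/ harmonizes with /i/ ([-round]) → [ɯ]
/ø/ harmonizes with /i/ ([-round]) → [e]
/o/ harmonizes with /i/ ([-round]) → [ɤ]

[zitʃɯgtezɯkkɤt]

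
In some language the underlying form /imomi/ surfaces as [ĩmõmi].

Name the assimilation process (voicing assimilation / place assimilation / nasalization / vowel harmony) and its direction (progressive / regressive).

/i/→[ĩ] /o/→[õ].
Each target copies a feature from the following segment, so the direction is regressive.

nasalization, regressive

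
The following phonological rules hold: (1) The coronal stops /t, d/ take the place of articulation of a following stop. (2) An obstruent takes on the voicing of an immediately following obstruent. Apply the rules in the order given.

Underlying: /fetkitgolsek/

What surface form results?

Rule 1: /t/ before /k/ (velar) → [k]
Rule 1: /t/ before /g/ (velar) → [k]
After rule 1: fekkikgolsek
Rule 2: /k/ before /g/ (voiced) → [g]

[fekkiggolsek]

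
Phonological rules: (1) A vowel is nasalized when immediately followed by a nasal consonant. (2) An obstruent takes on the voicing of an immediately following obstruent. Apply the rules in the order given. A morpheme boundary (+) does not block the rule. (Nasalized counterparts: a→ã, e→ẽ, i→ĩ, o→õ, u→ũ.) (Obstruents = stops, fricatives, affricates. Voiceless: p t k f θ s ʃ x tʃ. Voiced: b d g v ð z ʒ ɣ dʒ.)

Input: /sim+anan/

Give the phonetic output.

Rule 1: /i/ before nasal /m/ → [ĩ]
Rule 1: /a/ before nasal /n/ → [ã]
Rule 1: /a/ before nasal /n/ → [ã]
After rule 1: sĩm+ãnãn
Rule 2: no segment meets the rule's conditions; no change.

[sĩm+ãnãn]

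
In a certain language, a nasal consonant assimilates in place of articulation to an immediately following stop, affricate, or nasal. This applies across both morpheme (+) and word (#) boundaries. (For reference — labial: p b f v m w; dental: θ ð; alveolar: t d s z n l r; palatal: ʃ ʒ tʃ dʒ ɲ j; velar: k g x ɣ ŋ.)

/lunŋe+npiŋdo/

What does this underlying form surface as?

[luŋŋe+mpindo]

/n/ before /ŋ/ (velar) → [ŋ]
/n/ before /p/ (labial) → [m]
/ŋ/ before /d/ (alveolar) → [n]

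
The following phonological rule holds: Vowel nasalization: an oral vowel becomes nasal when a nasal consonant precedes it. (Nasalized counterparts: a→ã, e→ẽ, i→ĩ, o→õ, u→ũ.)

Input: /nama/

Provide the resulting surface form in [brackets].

[nãmã]

/a/ after nasal /n/ → [ã]
/a/ after nasal /m/ → [ã]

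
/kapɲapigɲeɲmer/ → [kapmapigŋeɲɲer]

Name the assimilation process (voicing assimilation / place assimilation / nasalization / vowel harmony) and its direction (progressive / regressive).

/ɲ/→[m] /ɲ/→[ŋ] /m/→[ɲ].
Each target copies a feature from the preceding segment, so the direction is progressive.

place assimilation, progressive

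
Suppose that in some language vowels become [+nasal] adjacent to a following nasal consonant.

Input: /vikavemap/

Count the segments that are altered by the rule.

1

/e/ before nasal /m/ → [ẽ]
1 segment changes.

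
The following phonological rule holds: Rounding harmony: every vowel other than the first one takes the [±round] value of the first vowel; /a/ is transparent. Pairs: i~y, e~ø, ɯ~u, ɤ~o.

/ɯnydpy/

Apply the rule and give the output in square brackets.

[ɯnidpi]

/y/ harmonizes with /ɯ/ ([-round]) → [i]
/y/ harmonizes with /ɯ/ ([-round]) → [i]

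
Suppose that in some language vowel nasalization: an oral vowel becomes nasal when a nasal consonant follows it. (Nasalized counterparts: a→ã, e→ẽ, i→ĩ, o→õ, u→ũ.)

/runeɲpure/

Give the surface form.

/u/ before nasal /n/ → [ũ]
/e/ before nasal /ɲ/ → [ẽ]

[rũnẽɲpure]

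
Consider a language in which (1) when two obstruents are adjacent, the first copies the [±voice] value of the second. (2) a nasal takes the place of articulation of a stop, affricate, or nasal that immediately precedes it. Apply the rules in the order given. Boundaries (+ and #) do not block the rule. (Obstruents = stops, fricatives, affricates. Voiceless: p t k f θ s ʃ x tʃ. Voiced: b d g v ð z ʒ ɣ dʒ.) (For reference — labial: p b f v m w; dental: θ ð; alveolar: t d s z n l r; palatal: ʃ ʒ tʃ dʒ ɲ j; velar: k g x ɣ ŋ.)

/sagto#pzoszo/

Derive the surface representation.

Rule 1: /g/ before /t/ (voiceless) → [k]
Rule 1: /p/ before /z/ (voiced) → [b]
Rule 1: /s/ before /z/ (voiced) → [z]
After rule 1: sakto#bzozzo
Rule 2: no segment meets the rule's conditions; no change.

[sakto#bzozzo]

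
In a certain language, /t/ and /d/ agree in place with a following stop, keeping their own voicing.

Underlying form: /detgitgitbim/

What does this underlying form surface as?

/t/ before /g/ (velar) → [k]
/t/ before /g/ (velar) → [k]
/t/ before /b/ (labial) → [p]

[dekgikgipbim]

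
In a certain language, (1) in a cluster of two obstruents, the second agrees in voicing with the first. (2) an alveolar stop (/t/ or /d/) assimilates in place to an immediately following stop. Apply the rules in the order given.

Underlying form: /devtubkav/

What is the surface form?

[devdubgav]

Rule 1: /t/ after /v/ (voiced) → [d]
Rule 1: /k/ after /b/ (voiced) → [g]
After rule 1: devdubgav
Rule 2: no segment meets the rule's conditions; no change.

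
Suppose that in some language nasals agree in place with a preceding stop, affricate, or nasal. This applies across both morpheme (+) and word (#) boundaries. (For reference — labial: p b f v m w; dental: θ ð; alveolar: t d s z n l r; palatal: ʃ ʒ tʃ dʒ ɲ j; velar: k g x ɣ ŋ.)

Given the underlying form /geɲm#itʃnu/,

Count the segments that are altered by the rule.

/m/ after /ɲ/ (palatal) → [ɲ]
/n/ after /tʃ/ (palatal) → [ɲ]
2 segments change.

2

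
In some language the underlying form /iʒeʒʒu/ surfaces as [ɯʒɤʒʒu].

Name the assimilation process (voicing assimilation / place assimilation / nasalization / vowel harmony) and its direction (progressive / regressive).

vowel harmony, regressive

/i/→[ɯ] /e/→[ɤ].
Vowels agree with the last vowel, so the harmony is regressive.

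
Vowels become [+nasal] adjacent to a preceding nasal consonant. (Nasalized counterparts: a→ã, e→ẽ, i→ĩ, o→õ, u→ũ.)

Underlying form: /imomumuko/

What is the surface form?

[imõmũmũko]

/o/ after nasal /m/ → [õ]
/u/ after nasal /m/ → [ũ]
/u/ after nasal /m/ → [ũ]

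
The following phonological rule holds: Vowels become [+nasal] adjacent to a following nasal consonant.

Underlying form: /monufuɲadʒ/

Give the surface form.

[mõnufũɲadʒ]

/o/ before nasal /n/ → [õ]
/u/ before nasal /ɲ/ → [ũ]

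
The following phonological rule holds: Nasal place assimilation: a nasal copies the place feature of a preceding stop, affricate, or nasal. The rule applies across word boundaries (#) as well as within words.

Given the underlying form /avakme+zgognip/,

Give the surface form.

[avakŋe+zgogŋip]

/m/ after /k/ (velar) → [ŋ]
/n/ after /g/ (velar) → [ŋ]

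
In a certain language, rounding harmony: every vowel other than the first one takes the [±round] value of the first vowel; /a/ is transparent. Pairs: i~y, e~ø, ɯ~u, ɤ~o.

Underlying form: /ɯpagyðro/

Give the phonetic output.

/y/ harmonizes with /ɯ/ ([-round]) → [i]
/o/ harmonizes with /ɯ/ ([-round]) → [ɤ]

[ɯpagiðrɤ]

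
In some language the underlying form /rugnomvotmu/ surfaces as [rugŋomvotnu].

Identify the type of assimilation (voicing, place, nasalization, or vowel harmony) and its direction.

/n/→[ŋ] /m/→[n].
Each target copies a feature from the preceding segment, so the direction is progressive.

place assimilation, progressive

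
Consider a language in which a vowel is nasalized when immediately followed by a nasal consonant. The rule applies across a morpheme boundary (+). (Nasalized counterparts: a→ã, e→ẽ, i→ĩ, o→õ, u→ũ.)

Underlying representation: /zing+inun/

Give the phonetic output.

/i/ before nasal /n/ → [ĩ]
/i/ before nasal /n/ → [ĩ]
/u/ before nasal /n/ → [ũ]

[zĩng+ĩnũn]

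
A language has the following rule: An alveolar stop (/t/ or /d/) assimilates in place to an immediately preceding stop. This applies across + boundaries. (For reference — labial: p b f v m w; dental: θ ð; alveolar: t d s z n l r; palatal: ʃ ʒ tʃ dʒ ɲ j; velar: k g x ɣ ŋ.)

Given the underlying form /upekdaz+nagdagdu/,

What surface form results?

[upekgaz+naggaggu]

/d/ after /k/ (velar) → [g]
/d/ after /g/ (velar) → [g]
/d/ after /g/ (velar) → [g]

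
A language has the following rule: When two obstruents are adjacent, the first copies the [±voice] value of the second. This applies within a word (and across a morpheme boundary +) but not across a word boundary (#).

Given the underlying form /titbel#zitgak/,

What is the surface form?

/t/ before /b/ (voiced) → [d]
/t/ before /g/ (voiced) → [d]

[tidbel#zidgak]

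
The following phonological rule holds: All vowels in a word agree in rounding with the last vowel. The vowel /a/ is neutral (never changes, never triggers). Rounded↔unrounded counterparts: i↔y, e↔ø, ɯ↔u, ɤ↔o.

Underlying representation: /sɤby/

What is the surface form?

/ɤ/ harmonizes with /y/ ([+round]) → [o]

[soby]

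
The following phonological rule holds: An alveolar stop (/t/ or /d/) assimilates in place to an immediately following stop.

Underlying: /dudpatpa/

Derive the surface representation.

[dubpappa]

/d/ before /p/ (labial) → [b]
/t/ before /p/ (labial) → [p]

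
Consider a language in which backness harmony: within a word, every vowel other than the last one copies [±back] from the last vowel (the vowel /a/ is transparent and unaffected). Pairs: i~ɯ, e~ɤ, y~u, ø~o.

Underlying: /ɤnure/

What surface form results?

[enyre]

/ɤ/ harmonizes with /e/ ([-back]) → [e]
/u/ harmonizes with /e/ ([-back]) → [y]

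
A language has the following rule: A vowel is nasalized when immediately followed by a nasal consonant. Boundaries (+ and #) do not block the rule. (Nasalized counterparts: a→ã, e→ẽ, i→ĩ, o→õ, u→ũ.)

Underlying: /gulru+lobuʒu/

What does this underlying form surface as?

no segment meets the rule's conditions; no change.

[gulru+lobuʒu]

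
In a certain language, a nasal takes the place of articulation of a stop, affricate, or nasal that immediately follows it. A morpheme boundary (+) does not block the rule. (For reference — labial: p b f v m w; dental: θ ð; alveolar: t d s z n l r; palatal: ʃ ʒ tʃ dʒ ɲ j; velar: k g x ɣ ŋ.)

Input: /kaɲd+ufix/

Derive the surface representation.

[kand+ufix]

/ɲ/ before /d/ (alveolar) → [n]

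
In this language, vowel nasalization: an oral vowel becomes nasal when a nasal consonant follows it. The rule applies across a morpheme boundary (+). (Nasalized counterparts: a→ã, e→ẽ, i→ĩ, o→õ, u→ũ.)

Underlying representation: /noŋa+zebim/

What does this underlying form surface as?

/o/ before nasal /ŋ/ → [õ]
/i/ before nasal /m/ → [ĩ]

[nõŋa+zebĩm]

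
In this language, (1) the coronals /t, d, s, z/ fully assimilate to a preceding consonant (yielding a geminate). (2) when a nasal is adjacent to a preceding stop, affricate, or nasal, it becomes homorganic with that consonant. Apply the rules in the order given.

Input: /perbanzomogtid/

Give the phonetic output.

Rule 1: /z/ after /n/ → [n] (total assimilation)
Rule 1: /t/ after /g/ → [g] (total assimilation)
After rule 1: perbannomoggid
Rule 2: no segment meets the rule's conditions; no change.

[perbannomoggid]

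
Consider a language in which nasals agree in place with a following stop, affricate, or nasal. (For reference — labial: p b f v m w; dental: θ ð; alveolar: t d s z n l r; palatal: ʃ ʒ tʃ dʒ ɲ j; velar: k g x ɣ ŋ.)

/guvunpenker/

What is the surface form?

[guvumpeŋker]

/n/ before /p/ (labial) → [m]
/n/ before /k/ (velar) → [ŋ]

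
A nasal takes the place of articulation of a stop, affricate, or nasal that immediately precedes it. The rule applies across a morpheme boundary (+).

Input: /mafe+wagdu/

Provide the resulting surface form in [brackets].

[mafe+wagdu]

no segment meets the rule's conditions; no change.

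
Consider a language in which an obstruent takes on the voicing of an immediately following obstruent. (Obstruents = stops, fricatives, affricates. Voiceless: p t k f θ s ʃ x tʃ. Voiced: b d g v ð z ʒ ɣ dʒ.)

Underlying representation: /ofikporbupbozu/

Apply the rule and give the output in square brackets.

[ofikporbubbozu]

/p/ before /b/ (voiced) → [b]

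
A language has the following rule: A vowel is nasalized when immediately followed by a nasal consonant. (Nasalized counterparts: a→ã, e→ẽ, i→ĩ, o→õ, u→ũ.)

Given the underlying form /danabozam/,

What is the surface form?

/a/ before nasal /n/ → [ã]
/a/ before nasal /m/ → [ã]

[dãnabozãm]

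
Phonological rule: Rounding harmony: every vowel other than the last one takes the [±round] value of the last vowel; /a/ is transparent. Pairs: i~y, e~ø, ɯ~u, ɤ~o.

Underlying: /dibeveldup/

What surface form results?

/i/ harmonizes with /u/ ([+round]) → [y]
/e/ harmonizes with /u/ ([+round]) → [ø]
/e/ harmonizes with /u/ ([+round]) → [ø]

[dybøvøldup]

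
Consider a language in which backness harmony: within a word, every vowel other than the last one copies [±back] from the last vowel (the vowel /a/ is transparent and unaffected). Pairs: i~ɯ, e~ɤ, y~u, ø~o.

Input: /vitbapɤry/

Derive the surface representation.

[vitbapery]

/ɤ/ harmonizes with /y/ ([-back]) → [e]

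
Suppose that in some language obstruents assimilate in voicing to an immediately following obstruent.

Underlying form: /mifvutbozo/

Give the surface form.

/f/ before /v/ (voiced) → [v]
/t/ before /b/ (voiced) → [d]

[mivvudbozo]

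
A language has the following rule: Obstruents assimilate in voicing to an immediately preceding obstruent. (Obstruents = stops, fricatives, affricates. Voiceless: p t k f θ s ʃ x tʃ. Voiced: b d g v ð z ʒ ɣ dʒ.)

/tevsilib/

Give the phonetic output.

/s/ after /v/ (voiced) → [z]

[tevzilib]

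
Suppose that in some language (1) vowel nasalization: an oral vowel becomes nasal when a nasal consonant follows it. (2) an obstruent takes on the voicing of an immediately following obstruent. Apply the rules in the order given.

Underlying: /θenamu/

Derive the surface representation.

Rule 1: /e/ before nasal /n/ → [ẽ]
Rule 1: /a/ before nasal /m/ → [ã]
After rule 1: θẽnãmu
Rule 2: no segment meets the rule's conditions; no change.

[θẽnãmu]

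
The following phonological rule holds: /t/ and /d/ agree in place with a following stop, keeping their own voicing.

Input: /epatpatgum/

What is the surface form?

/t/ before /p/ (labial) → [p]
/t/ before /g/ (velar) → [k]

[epappakgum]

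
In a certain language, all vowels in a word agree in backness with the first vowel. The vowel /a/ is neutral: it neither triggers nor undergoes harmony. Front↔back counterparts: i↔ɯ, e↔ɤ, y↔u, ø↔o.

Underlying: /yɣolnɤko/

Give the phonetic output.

/o/ harmonizes with /y/ ([-back]) → [ø]
/ɤ/ harmonizes with /y/ ([-back]) → [e]
/o/ harmonizes with /y/ ([-back]) → [ø]

[yɣølnekø]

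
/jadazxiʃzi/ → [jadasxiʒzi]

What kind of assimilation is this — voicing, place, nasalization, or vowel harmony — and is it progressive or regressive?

voicing assimilation, regressive

/z/→[s] /ʃ/→[ʒ].
Each target copies a feature from the following segment, so the direction is regressive.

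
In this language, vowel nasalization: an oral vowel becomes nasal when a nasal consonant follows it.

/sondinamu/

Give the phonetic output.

/o/ before nasal /n/ → [õ]
/i/ before nasal /n/ → [ĩ]
/a/ before nasal /m/ → [ã]

[sõndĩnãmu]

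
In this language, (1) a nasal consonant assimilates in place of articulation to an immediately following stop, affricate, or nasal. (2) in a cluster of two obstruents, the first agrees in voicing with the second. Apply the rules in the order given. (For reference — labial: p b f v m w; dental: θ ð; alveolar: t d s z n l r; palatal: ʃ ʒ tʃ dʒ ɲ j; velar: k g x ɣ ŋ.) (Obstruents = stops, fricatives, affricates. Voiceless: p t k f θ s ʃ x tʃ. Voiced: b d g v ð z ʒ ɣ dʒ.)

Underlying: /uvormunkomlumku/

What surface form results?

Rule 1: /n/ before /k/ (velar) → [ŋ]
Rule 1: /m/ before /k/ (velar) → [ŋ]
After rule 1: uvormuŋkomluŋku
Rule 2: no segment meets the rule's conditions; no change.

[uvormuŋkomluŋku]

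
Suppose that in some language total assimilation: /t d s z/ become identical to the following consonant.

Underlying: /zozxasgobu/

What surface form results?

/z/ before /x/ → [x] (total assimilation)
/s/ before /g/ → [g] (total assimilation)

[zoxxaggobu]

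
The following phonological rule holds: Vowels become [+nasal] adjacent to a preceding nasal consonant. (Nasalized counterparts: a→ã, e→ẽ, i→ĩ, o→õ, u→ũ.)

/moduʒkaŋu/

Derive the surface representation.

/o/ after nasal /m/ → [õ]
/u/ after nasal /ŋ/ → [ũ]

[mõduʒkaŋũ]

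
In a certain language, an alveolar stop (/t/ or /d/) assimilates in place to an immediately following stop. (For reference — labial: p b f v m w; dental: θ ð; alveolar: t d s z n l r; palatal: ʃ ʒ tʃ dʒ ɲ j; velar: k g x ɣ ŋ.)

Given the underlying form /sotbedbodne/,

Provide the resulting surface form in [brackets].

/t/ before /b/ (labial) → [p]
/d/ before /b/ (labial) → [b]

[sopbebbodne]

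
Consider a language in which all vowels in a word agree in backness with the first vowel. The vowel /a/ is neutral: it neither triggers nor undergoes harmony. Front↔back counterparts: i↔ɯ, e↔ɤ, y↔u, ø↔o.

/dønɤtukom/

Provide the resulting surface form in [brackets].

/ɤ/ harmonizes with /ø/ ([-back]) → [e]
/u/ harmonizes with /ø/ ([-back]) → [y]
/o/ harmonizes with /ø/ ([-back]) → [ø]

[dønetykøm]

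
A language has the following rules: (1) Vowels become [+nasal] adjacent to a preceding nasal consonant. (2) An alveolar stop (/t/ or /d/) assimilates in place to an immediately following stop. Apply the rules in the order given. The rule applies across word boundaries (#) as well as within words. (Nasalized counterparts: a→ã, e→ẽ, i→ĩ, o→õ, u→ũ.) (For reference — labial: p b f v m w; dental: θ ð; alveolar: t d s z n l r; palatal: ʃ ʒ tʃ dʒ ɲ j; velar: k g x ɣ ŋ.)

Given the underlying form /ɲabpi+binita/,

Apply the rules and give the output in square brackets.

Rule 1: /a/ after nasal /ɲ/ → [ã]
Rule 1: /i/ after nasal /n/ → [ĩ]
After rule 1: ɲãbpi+binĩta
Rule 2: no segment meets the rule's conditions; no change.

[ɲãbpi+binĩta]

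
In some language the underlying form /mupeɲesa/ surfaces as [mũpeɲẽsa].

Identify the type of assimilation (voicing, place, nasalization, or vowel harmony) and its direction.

/u/→[ũ] /e/→[ẽ].
Each target copies a feature from the preceding segment, so the direction is progressive.

nasalization, progressive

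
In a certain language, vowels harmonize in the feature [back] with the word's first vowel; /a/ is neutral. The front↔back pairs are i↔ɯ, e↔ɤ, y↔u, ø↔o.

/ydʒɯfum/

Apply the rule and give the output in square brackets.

[ydʒifym]

/ɯ/ harmonizes with /y/ ([-back]) → [i]
/u/ harmonizes with /y/ ([-back]) → [y]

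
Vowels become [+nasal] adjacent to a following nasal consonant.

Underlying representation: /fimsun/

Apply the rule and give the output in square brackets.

/i/ before nasal /m/ → [ĩ]
/u/ before nasal /n/ → [ũ]

[fĩmsũn]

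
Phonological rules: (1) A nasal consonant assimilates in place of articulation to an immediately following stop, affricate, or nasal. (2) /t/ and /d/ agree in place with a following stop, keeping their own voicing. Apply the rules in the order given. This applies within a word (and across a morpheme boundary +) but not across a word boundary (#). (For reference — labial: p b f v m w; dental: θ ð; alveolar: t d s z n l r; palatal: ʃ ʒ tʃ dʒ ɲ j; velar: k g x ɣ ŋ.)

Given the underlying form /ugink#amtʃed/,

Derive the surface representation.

Rule 1: /n/ before /k/ (velar) → [ŋ]
Rule 1: /m/ before /tʃ/ (palatal) → [ɲ]
After rule 1: ugiŋk#aɲtʃed
Rule 2: no segment meets the rule's conditions; no change.

[ugiŋk#aɲtʃed]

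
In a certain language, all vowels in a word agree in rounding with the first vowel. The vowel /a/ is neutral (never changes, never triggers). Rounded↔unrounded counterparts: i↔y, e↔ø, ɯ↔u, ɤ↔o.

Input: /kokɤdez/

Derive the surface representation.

/ɤ/ harmonizes with /o/ ([+round]) → [o]
/e/ harmonizes with /o/ ([+round]) → [ø]

[kokodøz]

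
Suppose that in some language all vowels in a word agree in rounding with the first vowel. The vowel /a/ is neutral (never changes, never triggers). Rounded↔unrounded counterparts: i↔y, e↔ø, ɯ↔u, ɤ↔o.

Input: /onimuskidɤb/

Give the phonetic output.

/i/ harmonizes with /o/ ([+round]) → [y]
/i/ harmonizes with /o/ ([+round]) → [y]
/ɤ/ harmonizes with /o/ ([+round]) → [o]

[onymuskydob]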